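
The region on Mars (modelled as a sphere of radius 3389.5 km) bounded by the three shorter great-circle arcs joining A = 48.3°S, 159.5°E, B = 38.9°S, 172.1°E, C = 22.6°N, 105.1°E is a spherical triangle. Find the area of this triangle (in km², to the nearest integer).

2456041 km²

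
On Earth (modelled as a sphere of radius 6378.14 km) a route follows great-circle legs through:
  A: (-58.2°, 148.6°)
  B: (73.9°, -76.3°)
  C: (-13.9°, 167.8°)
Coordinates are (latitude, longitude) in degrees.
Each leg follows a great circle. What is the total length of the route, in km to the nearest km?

29759 km

Leg A→B: central angle 2.7391 rad, distance 17470.1 km.
Leg B→C: central angle 1.9266 rad, distance 12288.4 km.
Total: 17470.1 + 12288.4 ≈ 29759 km.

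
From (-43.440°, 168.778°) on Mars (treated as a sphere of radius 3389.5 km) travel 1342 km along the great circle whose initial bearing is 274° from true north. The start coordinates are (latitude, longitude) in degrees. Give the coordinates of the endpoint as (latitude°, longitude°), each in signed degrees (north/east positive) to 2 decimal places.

-37.94°, 139.58°

Angular distance δ = d/R = 1342/3389.5 = 0.39593 rad; initial bearing θ = 4.7822 rad.
sin φ₂ = sin φ₁ cos δ + cos φ₁ sin δ cos θ = (-0.6876)(0.9226) + (0.7261)(0.3857)(0.0698) = -0.6149, so φ₂ = -37.94°.
Δλ = atan2(sin θ sin δ cos φ₁, cos δ − sin φ₁ sin φ₂) = atan2(-0.2793, 0.4999) = -29.199°.
λ₂ = 168.778° − 29.199° = 139.58°.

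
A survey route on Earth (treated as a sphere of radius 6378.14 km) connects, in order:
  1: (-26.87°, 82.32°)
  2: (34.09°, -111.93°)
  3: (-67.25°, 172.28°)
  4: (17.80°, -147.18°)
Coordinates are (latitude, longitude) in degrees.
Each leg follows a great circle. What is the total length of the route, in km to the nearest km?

41399 km

Leg 1→2: central angle 2.8933 rad, distance 18454.1 km.
Leg 2→3: central angle 2.0245 rad, distance 12912.4 km.
Leg 3→4: central angle 1.5729 rad, distance 10032.1 km.
Total: 18454.1 + 12912.4 + 10032.1 ≈ 41399 km.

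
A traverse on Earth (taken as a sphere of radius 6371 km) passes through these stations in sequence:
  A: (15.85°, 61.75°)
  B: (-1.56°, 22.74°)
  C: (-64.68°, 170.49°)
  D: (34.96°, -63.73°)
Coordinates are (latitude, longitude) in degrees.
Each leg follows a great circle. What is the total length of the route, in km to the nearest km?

32054 km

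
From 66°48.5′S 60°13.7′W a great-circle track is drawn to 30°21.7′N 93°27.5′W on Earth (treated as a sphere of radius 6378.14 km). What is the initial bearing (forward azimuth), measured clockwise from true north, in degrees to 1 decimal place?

Δλ = -33.230° = -0.5800 rad.
y = sin Δλ · cos φ₂ = (-0.5480)(0.8629) = -0.4728
x = cos φ₁ sin φ₂ − sin φ₁ cos φ₂ cos Δλ = (0.3938)(0.5055) − (-0.9192)(0.8629)(0.8365) = 0.8625
θ = atan2(y, x) = -28.73°; adding 360° gives 331.3°.

331.3°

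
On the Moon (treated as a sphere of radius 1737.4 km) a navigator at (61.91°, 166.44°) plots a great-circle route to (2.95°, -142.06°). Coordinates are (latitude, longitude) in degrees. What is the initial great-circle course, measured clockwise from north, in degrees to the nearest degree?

With φ₁ = 1.0805, φ₂ = 0.0515, Δλ = 0.8988 rad, the forward-azimuth formula gives
θ = atan2( sin Δλ cos φ₂ , cos φ₁ sin φ₂ − sin φ₁ cos φ₂ cos Δλ ) = atan2(0.7816, -0.5242) = 123.85°.
So the initial bearing is 124°.

124°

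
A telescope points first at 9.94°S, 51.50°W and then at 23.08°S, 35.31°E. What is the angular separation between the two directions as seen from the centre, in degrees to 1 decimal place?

Let φ₁ = -0.1735 rad, φ₂ = -0.4028 rad, and Δλ = 1.5151 rad.
cos c = sin φ₁ sin φ₂ + cos φ₁ cos φ₂ cos Δλ = (-0.1726)(-0.3920) + (0.9850)(0.9200)(0.0556) = 0.11809,
so c = arccos(0.11809) = 1.45243 rad.
So the angular separation is 83.2°.

83.2°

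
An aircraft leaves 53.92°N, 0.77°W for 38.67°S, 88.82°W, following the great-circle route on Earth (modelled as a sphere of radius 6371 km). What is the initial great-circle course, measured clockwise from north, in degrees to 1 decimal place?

Δλ = -88.050° = -1.5368 rad.
y = sin Δλ · cos φ₂ = (-0.9994)(0.7808) = -0.7803
x = cos φ₁ sin φ₂ − sin φ₁ cos φ₂ cos Δλ = (0.5889)(-0.6248) − (0.8082)(0.7808)(0.0340) = -0.3894
θ = atan2(y, x) = -116.52°; adding 360° gives 243.5°.

243.5°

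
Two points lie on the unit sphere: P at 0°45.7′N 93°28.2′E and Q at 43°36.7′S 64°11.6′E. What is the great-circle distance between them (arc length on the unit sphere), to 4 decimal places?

In radians: φ₁ = 0.0133, φ₂ = -0.7612, Δλ = -29.277° = -0.5110 rad.
Haversine: a = sin²(Δφ/2) + cos φ₁ cos φ₂ sin²(Δλ/2) = 0.1426 + (0.9999)(0.7240)(0.0639) = 0.18884.
Central angle c = 2·arcsin(√a) = 0.89909 rad.
On the unit sphere the arc length equals the central angle: 0.8991.

0.8991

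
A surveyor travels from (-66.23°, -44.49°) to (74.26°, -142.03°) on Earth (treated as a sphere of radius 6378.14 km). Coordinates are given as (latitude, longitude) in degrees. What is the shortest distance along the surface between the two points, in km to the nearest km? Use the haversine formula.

In radians: φ₁ = -1.1559, φ₂ = 1.2961, Δλ = -97.540° = -1.7024 rad.
Haversine: a = sin²(Δφ/2) + cos φ₁ cos φ₂ sin²(Δλ/2) = 0.8858 + (0.4031)(0.2713)(0.5656) = 0.94760.
Central angle c = 2·arcsin(√a) = 2.67968 rad.
Distance = R·c = 6378.14 × 2.6797 ≈ 17091 km.

17091 km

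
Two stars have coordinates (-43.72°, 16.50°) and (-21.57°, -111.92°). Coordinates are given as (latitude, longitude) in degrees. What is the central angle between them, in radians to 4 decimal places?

Let φ₁ = -0.7631 rad, φ₂ = -0.3765 rad, and Δλ = -2.2414 rad.
cos c = sin φ₁ sin φ₂ + cos φ₁ cos φ₂ cos Δλ = (-0.6911)(-0.3676) + (0.7227)(0.9300)(-0.6214) = -0.16358,
so c = arccos(-0.16358) = 1.73511 rad.
So the angular separation is 1.7351 rad.

1.7351 rad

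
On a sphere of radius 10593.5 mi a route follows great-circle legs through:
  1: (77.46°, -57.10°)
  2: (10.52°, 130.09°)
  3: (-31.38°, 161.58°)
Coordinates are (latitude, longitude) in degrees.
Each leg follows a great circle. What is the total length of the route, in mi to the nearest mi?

Leg 1→2: central angle 1.6044 rad, distance 16995.9 mi.
Leg 2→3: central angle 0.9012 rad, distance 9546.5 mi.
Total: 16995.9 + 9546.5 ≈ 26542 mi.

26542 mi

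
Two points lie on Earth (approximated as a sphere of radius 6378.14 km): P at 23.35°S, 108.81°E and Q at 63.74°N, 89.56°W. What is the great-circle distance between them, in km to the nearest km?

15341 km

Let φ₁ = -0.4075 rad, φ₂ = 1.1125 rad, and Δλ = 2.8210 rad.
cos c = sin φ₁ sin φ₂ + cos φ₁ cos φ₂ cos Δλ = (-0.3963)(0.8968) + (0.9181)(0.4424)(-0.9490) = -0.74095,
so c = arccos(-0.74095) = 2.40528 rad.
Distance = R·c = 6378.14 × 2.4053 ≈ 15341 km.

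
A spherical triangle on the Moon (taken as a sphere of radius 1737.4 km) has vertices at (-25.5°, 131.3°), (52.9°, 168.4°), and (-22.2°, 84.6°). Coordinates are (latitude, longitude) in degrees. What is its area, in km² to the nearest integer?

2183989 km²

Side lengths (central angles): a = 1.8142, b = 0.7440, c = 1.4798 rad; semiperimeter s = 2.0190.
By l'Huilier's theorem, tan(E/4) = √[tan(s/2) tan((s−a)/2) tan((s−b)/2) tan((s−c)/2)], giving spherical excess E = 0.7235 rad.
Area = E·R² = 0.7235 × (1737.4)² ≈ 2183989 km².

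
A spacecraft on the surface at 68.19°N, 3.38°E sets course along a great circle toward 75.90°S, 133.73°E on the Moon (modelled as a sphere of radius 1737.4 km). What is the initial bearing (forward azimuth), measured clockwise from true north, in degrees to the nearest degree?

Δλ = 130.350° = 2.2750 rad.
y = sin Δλ · cos φ₂ = (0.7621)(0.2436) = 0.1857
x = cos φ₁ sin φ₂ − sin φ₁ cos φ₂ cos Δλ = (0.3715)(-0.9699) − (0.9284)(0.2436)(-0.6475) = -0.2139
θ = atan2(y, x) = 139.04°, so the bearing is 139°.

139°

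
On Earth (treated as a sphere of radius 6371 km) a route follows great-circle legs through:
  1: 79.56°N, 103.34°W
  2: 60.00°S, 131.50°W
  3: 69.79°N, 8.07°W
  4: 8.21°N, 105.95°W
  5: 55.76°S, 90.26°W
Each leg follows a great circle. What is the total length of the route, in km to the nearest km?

49595 km

Leg 1→2: central angle 2.4525 rad, distance 15624.7 km.
Leg 2→3: central angle 2.7090 rad, distance 17258.8 km.
Leg 3→4: central angle 1.4836 rad, distance 9451.7 km.
Leg 4→5: central angle 1.1395 rad, distance 7259.5 km.
Total: 15624.7 + 17258.8 + 9451.7 + 7259.5 ≈ 49595 km.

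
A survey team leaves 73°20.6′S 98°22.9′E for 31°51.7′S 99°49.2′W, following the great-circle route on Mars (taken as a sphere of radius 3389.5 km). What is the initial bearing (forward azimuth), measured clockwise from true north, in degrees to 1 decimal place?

Δλ = 161.798° = 2.8239 rad.
y = sin Δλ · cos φ₂ = (0.3124)(0.8493) = 0.2653
x = cos φ₁ sin φ₂ − sin φ₁ cos φ₂ cos Δλ = (0.2866)(-0.5279) − (-0.9580)(0.8493)(-0.9500) = -0.9243
θ = atan2(y, x) = 163.98°, so the bearing is 164.0°.

164.0°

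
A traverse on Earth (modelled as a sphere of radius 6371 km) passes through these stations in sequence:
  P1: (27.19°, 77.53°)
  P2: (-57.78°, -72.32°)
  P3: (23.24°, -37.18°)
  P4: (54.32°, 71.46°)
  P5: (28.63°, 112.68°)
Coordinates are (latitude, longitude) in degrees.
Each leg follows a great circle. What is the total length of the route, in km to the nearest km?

38881 km

Leg P1→P2: central angle 2.4926 rad, distance 15880.1 km.
Leg P2→P3: central angle 1.5039 rad, distance 9581.6 km.
Leg P3→P4: central angle 1.4210 rad, distance 9053.3 km.
Leg P4→P5: central angle 0.6852 rad, distance 4365.5 km.
Total: 15880.1 + 9581.6 + 9053.3 + 4365.5 ≈ 38881 km.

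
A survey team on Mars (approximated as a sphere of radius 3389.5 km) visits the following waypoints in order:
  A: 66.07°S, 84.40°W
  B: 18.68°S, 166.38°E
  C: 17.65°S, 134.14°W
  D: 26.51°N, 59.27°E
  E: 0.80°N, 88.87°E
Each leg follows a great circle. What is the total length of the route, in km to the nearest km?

Leg A→B: central angle 1.4038 rad, distance 4758.1 km.
Leg B→C: central angle 0.9818 rad, distance 3327.7 km.
Leg C→D: central angle 2.8755 rad, distance 9746.7 km.
Leg D→E: central angle 0.6693 rad, distance 2268.7 km.
Total: 4758.1 + 3327.7 + 9746.7 + 2268.7 ≈ 20101 km.

20101 km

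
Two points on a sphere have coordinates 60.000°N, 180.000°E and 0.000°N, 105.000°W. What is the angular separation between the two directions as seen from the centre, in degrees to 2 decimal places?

With latitudes φ₁ = 60.000°, φ₂ = 0.000° and longitude difference Δλ = 75.000°:
cos c = sin φ₁ sin φ₂ + cos φ₁ cos φ₂ cos Δλ = (0.8660)(0.0000) + (0.5000)(1.0000)(0.2588) = 0.12941,
so c = arccos(0.12941) = 1.44102 rad.
So the angular separation is 82.56°.

82.56°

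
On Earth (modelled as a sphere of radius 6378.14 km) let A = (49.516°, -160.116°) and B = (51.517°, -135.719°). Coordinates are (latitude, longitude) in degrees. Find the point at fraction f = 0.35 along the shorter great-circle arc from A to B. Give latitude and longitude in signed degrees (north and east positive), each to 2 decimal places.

Central angle δ = 0.2717 rad. Interpolating on the sphere with fraction f = 0.35:
P = [sin((1−f)δ)·A + sin(fδ)·B] / sin δ = 0.6547·A + 0.3538·B in Cartesian coordinates,
giving P = (-0.5573, -0.2983, 0.7749), i.e. latitude 50.79°, longitude -151.84°.

50.79°, -151.84°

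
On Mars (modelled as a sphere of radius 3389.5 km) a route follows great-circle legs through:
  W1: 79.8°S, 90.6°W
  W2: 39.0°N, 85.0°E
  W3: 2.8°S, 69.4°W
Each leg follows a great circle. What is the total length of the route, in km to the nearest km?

Leg W1→W2: central angle 2.4289 rad, distance 8232.7 km.
Leg W2→W3: central angle 2.3902 rad, distance 8101.7 km.
Total: 8232.7 + 8101.7 ≈ 16334 km.

16334 km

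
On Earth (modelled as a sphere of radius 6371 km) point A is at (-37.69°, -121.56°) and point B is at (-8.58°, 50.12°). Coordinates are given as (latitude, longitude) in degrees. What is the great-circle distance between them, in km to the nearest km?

14798 km

In radians: φ₁ = -0.6578, φ₂ = -0.1497, Δλ = 171.680° = 2.9964 rad.
cos c = sin φ₁ sin φ₂ + cos φ₁ cos φ₂ cos Δλ = (-0.6114)(-0.1492) + (0.7913)(0.9888)(-0.9895) = -0.68303,
so c = arccos(-0.68303) = 2.32269 rad.
Distance = R·c = 6371 × 2.3227 ≈ 14798 km.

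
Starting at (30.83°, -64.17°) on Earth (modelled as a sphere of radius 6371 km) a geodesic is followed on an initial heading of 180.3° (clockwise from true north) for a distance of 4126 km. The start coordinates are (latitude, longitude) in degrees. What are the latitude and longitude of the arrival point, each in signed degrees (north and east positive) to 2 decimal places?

Angular distance δ = d/R = 4126/6371 = 0.64762 rad; initial bearing θ = 3.1468 rad.
sin φ₂ = sin φ₁ cos δ + cos φ₁ sin δ cos θ = (0.5125)(0.7975) + (0.8587)(0.6033)(-1.0000) = -0.1093, so φ₂ = -6.28°.
Δλ = atan2(sin θ sin δ cos φ₁, cos δ − sin φ₁ sin φ₂) = atan2(-0.0027, 0.8535) = -0.182°.
λ₂ = -64.170° − 0.182° = -64.35°.

-6.28°, -64.35°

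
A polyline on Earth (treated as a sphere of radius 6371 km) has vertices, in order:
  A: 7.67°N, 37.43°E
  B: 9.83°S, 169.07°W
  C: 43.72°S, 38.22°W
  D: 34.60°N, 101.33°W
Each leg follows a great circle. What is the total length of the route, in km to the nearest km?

Leg A→B: central angle 2.6830 rad, distance 17093.6 km.
Leg B→C: central angle 1.9260 rad, distance 12270.6 km.
Leg C→D: central angle 1.6945 rad, distance 10795.7 km.
Total: 17093.6 + 12270.6 + 10795.7 ≈ 40160 km.

40160 km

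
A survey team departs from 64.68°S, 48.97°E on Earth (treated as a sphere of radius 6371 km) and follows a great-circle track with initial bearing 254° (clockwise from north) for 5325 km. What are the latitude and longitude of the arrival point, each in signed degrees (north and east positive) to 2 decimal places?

-43.92°, -32.89°

Angular distance δ = d/R = 5325/6371 = 0.83582 rad; initial bearing θ = 4.4331 rad.
sin φ₂ = sin φ₁ cos δ + cos φ₁ sin δ cos θ = (-0.9039)(0.6706) + (0.4277)(0.7418)(-0.2756) = -0.6936, so φ₂ = -43.92°.
Δλ = atan2(sin θ sin δ cos φ₁, cos δ − sin φ₁ sin φ₂) = atan2(-0.3050, 0.0436) = -81.864°.
λ₂ = 48.970° − 81.864° = -32.89°.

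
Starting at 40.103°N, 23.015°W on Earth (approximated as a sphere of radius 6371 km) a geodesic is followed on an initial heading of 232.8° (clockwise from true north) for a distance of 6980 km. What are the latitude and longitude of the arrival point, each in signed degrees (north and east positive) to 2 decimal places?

Angular distance δ = d/R = 6980/6371 = 1.09559 rad; initial bearing θ = 4.0631 rad.
sin φ₂ = sin φ₁ cos δ + cos φ₁ sin δ cos θ = (0.6442)(0.4575) + (0.7649)(0.8892)(-0.6046) = -0.1165, so φ₂ = -6.69°.
Δλ = atan2(sin θ sin δ cos φ₁, cos δ − sin φ₁ sin φ₂) = atan2(-0.5417, 0.5326) = -45.490°.
λ₂ = -23.015° − 45.490° = -68.50°.

-6.69°, -68.50°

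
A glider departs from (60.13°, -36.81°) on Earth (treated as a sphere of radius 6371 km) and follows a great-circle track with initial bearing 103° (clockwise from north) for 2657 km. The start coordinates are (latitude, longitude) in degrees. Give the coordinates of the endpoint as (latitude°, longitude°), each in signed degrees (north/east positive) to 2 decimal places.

48.37°, -0.36°

Angular distance δ = d/R = 2657/6371 = 0.41705 rad; initial bearing θ = 1.7977 rad.
sin φ₂ = sin φ₁ cos δ + cos φ₁ sin δ cos θ = (0.8672)(0.9143) + (0.4980)(0.4051)(-0.2250) = 0.7475, so φ₂ = 48.37°.
Δλ = atan2(sin θ sin δ cos φ₁, cos δ − sin φ₁ sin φ₂) = atan2(0.1966, 0.2661) = 36.450°.
λ₂ = -36.810° + 36.450° = -0.36°.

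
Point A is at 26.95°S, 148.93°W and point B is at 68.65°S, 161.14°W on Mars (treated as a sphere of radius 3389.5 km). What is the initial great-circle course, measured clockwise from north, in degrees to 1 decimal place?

With φ₁ = -0.4704, φ₂ = -1.1982, Δλ = -0.2131 rad, the forward-azimuth formula gives
θ = atan2( sin Δλ cos φ₂ , cos φ₁ sin φ₂ − sin φ₁ cos φ₂ cos Δλ ) = atan2(-0.0770, -0.6690) = -173.43°.
Adding 360° brings this into [0°, 360°): 186.6°.

186.6°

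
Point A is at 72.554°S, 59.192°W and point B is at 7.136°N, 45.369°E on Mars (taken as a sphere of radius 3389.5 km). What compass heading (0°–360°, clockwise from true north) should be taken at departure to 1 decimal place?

101.8°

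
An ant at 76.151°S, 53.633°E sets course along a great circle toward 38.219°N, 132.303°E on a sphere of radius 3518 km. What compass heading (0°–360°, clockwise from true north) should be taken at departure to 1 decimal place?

68.9°

Δλ = 78.670° = 1.3731 rad.
y = sin Δλ · cos φ₂ = (0.9805)(0.7857) = 0.7703
x = cos φ₁ sin φ₂ − sin φ₁ cos φ₂ cos Δλ = (0.2394)(0.6187) − (-0.9709)(0.7857)(0.1965) = 0.2979
θ = atan2(y, x) = 68.85°, so the bearing is 68.9°.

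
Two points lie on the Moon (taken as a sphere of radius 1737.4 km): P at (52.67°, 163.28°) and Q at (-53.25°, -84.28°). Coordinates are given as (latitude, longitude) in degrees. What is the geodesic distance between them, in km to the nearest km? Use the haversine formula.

Let φ₁ = 0.9193 rad, φ₂ = -0.9294 rad, and Δλ = 1.9624 rad.
Haversine: a = sin²(Δφ/2) + cos φ₁ cos φ₂ sin²(Δλ/2) = 0.6371 + (0.6064)(0.5983)(0.6909) = 0.88781.
Central angle c = 2·arcsin(√a) = 2.45849 rad.
Distance = R·c = 1737.4 × 2.4585 ≈ 4271 km.

4271 km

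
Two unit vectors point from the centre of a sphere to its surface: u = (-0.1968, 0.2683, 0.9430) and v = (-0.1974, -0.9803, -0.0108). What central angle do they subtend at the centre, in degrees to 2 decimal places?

u·v = -0.2344; |u| = 1.0000, |v| = 1.0000.
cos θ = (u·v)/(|u||v|) = -0.2343, so θ = 103.55°.

103.55°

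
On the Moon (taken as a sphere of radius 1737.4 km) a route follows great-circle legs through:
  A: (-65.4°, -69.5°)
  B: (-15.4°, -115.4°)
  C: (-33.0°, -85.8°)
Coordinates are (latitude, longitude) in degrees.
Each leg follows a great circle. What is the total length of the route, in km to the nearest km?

Leg A→B: central angle 1.0231 rad, distance 1777.5 km.
Leg B→C: central angle 0.5592 rad, distance 971.6 km.
Total: 1777.5 + 971.6 ≈ 2749 km.

2749 km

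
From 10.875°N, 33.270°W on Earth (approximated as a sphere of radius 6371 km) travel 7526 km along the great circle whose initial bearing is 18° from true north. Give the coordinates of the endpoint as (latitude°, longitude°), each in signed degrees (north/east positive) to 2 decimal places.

Angular distance δ = d/R = 7526/6371 = 1.18129 rad; initial bearing θ = 0.3142 rad.
sin φ₂ = sin φ₁ cos δ + cos φ₁ sin δ cos θ = (0.1887)(0.3797) + (0.9820)(0.9251)(0.9511) = 0.9357, so φ₂ = 69.34°.
Δλ = atan2(sin θ sin δ cos φ₁, cos δ − sin φ₁ sin φ₂) = atan2(0.2807, 0.2032) = 54.102°.
λ₂ = -33.270° + 54.102° = 20.83°.

69.34°, 20.83°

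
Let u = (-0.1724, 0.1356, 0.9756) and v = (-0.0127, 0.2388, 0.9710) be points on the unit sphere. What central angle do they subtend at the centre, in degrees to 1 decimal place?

u·v = 0.9819; |u| = 1.0000, |v| = 1.0000.
cos θ = (u·v)/(|u||v|) = 0.9819, so θ = 10.9°.

10.9°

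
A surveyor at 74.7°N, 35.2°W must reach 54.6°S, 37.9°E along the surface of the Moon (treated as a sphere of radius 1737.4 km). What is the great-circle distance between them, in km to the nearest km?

With latitudes φ₁ = 74.700°, φ₂ = -54.600° and longitude difference Δλ = 73.100°:
Haversine: a = sin²(Δφ/2) + cos φ₁ cos φ₂ sin²(Δλ/2) = 0.8167 + (0.2639)(0.5793)(0.3546) = 0.87090.
Central angle c = 2·arcsin(√a) = 2.40655 rad.
Distance = R·c = 1737.4 × 2.4065 ≈ 4181 km.

4181 km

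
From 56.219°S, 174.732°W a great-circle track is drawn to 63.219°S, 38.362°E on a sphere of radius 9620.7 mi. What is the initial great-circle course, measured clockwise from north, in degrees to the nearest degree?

Δλ = -146.906° = -2.5640 rad.
y = sin Δλ · cos φ₂ = (-0.5460)(0.4506) = -0.2460
x = cos φ₁ sin φ₂ − sin φ₁ cos φ₂ cos Δλ = (0.5560)(-0.8927) − (-0.8312)(0.4506)(-0.8378) = -0.8101
θ = atan2(y, x) = -163.11°; adding 360° gives 197°.

197°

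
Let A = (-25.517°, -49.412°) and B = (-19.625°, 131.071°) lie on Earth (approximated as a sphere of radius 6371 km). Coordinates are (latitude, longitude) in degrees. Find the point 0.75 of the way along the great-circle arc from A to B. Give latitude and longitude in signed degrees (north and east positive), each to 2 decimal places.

The central angle between A and B is δ = 2.3537 rad.
With f = 0.75, the slerp weights are sin((1−f)δ)/sin δ = 0.7830 and sin(fδ)/sin δ = 1.3841.
Weighted sum of the unit vectors: (0.7830)·(0.5872,-0.6853,-0.4308) + (1.3841)·(-0.6188,0.7101,-0.3359) = (-0.3968, 0.4462, -0.8022).
Converting back: φ = atan2(z, √(x²+y²)) = -53.34°, λ = atan2(y, x) = 131.64°.

-53.34°, 131.64°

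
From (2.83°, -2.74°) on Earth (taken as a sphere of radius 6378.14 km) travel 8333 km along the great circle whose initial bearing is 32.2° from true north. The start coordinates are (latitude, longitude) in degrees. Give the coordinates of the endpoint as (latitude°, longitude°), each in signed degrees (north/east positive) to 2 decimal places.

Angular distance δ = d/R = 8333/6378.14 = 1.30649 rad; initial bearing θ = 0.5620 rad.
sin φ₂ = sin φ₁ cos δ + cos φ₁ sin δ cos θ = (0.0494)(0.2612) + (0.9988)(0.9653)(0.8462) = 0.8287, so φ₂ = 55.97°.
Δλ = atan2(sin θ sin δ cos φ₁, cos δ − sin φ₁ sin φ₂) = atan2(0.5137, 0.2203) = 66.788°.
λ₂ = -2.740° + 66.788° = 64.05°.

55.97°, 64.05°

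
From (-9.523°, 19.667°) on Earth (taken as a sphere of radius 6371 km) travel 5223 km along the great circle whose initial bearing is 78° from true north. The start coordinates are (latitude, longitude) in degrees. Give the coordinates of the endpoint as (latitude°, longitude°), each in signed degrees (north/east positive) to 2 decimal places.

Angular distance δ = d/R = 5223/6371 = 0.81981 rad; initial bearing θ = 1.3614 rad.
sin φ₂ = sin φ₁ cos δ + cos φ₁ sin δ cos θ = (-0.1654)(0.6824) + (0.9862)(0.7310)(0.2079) = 0.0370, so φ₂ = 2.12°.
Δλ = atan2(sin θ sin δ cos φ₁, cos δ − sin φ₁ sin φ₂) = atan2(0.7052, 0.6885) = 45.687°.
λ₂ = 19.667° + 45.687° = 65.35°.

2.12°, 65.35°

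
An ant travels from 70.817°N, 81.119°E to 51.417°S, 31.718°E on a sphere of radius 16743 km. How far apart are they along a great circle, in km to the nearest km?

37178 km

Let φ₁ = 1.2360 rad, φ₂ = -0.8974 rad, and Δλ = -0.8622 rad.
cos c = sin φ₁ sin φ₂ + cos φ₁ cos φ₂ cos Δλ = (0.9445)(-0.7817) + (0.3286)(0.6236)(0.6508) = -0.60495,
so c = arccos(-0.60495) = 2.22049 rad.
Distance = R·c = 16743 × 2.2205 ≈ 37178 km.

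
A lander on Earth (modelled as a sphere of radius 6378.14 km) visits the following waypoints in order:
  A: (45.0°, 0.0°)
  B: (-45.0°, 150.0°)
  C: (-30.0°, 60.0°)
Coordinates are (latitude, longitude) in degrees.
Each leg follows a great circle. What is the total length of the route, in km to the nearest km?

25404 km

Leg A→B: central angle 2.7735 rad, distance 17689.7 km.
Leg B→C: central angle 1.2094 rad, distance 7713.9 km.
Total: 17689.7 + 7713.9 ≈ 25404 km.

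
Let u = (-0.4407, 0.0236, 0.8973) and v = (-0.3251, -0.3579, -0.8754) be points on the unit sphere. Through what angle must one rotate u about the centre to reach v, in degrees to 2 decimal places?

u·v = -0.6507; |u| = 1.0000, |v| = 1.0001.
cos θ = (u·v)/(|u||v|) = -0.6507, so θ = 130.59°.

130.59°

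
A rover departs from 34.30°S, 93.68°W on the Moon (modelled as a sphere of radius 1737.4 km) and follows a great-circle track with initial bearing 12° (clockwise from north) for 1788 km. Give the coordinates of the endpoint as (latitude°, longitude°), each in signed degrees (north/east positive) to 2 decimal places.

Angular distance δ = d/R = 1788/1737.4 = 1.02912 rad; initial bearing θ = 0.2094 rad.
sin φ₂ = sin φ₁ cos δ + cos φ₁ sin δ cos θ = (-0.5635)(0.5156) + (0.8261)(0.8568)(0.9781) = 0.4018, so φ₂ = 23.69°.
Δλ = atan2(sin θ sin δ cos φ₁, cos δ − sin φ₁ sin φ₂) = atan2(0.1472, 0.7420) = 11.218°.
λ₂ = -93.680° + 11.218° = -82.46°.

23.69°, -82.46°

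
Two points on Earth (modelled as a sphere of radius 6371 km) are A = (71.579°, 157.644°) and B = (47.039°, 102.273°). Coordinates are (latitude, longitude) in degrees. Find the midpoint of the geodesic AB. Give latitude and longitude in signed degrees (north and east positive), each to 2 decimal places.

61.84°, 119.08°

The central angle between A and B is δ = 0.6151 rad.
With f = 0.5, the slerp weights are sin((1−f)δ)/sin δ = 0.5246 and sin(fδ)/sin δ = 0.5246.
Weighted sum of the unit vectors: (0.5246)·(-0.2922,0.1202,0.9488) + (0.5246)·(-0.1449,0.6659,0.7318) = (-0.2293, 0.4124, 0.8817).
Converting back: φ = atan2(z, √(x²+y²)) = 61.84°, λ = atan2(y, x) = 119.08°.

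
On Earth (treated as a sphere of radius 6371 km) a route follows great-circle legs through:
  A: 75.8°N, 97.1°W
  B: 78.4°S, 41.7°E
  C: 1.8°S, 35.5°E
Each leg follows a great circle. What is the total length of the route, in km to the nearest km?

27502 km

Leg A→B: central angle 2.9787 rad, distance 18977.1 km.
Leg B→C: central angle 1.3381 rad, distance 8525.2 km.
Total: 18977.1 + 8525.2 ≈ 27502 km.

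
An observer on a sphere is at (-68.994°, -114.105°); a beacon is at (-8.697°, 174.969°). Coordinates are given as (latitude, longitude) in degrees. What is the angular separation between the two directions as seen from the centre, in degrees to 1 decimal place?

75.1°

In radians: φ₁ = -1.2042, φ₂ = -0.1518, Δλ = -70.926° = -1.2379 rad.
cos c = sin φ₁ sin φ₂ + cos φ₁ cos φ₂ cos Δλ = (-0.9335)(-0.1512) + (0.3585)(0.9885)(0.3268) = 0.25696,
so c = arccos(0.25696) = 1.31093 rad.
So the angular separation is 75.1°.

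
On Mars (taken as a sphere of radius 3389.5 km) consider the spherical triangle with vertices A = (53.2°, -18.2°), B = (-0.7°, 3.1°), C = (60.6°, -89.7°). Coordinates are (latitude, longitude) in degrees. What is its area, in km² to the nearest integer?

2052720 km²

Side lengths (central angles): a = 1.6054, b = 0.6585, c = 0.9905 rad; semiperimeter s = 1.6272.
By l'Huilier's theorem, tan(E/4) = √[tan(s/2) tan((s−a)/2) tan((s−b)/2) tan((s−c)/2)], giving spherical excess E = 0.1787 rad.
Area = E·R² = 0.1787 × (3389.5)² ≈ 2052720 km².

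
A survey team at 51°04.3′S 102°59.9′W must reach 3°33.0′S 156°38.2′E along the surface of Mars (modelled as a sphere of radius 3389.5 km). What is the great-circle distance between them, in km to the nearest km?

5544 km

With latitudes φ₁ = -51.072°, φ₂ = -3.550° and longitude difference Δλ = -100.365°:
cos c = sin φ₁ sin φ₂ + cos φ₁ cos φ₂ cos Δλ = (-0.7779)(-0.0619) + (0.6283)(0.9981)(-0.1799) = -0.06467,
so c = arccos(-0.06467) = 1.63551 rad.
Distance = R·c = 3389.5 × 1.6355 ≈ 5544 km.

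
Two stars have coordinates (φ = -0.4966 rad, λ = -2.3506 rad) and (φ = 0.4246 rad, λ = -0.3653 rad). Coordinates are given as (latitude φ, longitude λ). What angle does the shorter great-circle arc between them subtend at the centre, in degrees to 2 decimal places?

121.26°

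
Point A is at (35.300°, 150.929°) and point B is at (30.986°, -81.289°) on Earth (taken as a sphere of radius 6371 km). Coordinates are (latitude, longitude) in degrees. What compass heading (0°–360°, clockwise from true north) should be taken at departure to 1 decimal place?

Δλ = 127.782° = 2.2302 rad.
y = sin Δλ · cos φ₂ = (0.7903)(0.8573) = 0.6776
x = cos φ₁ sin φ₂ − sin φ₁ cos φ₂ cos Δλ = (0.8161)(0.5148) − (0.5779)(0.8573)(-0.6127) = 0.7237
θ = atan2(y, x) = 43.11°, so the bearing is 43.1°.

43.1°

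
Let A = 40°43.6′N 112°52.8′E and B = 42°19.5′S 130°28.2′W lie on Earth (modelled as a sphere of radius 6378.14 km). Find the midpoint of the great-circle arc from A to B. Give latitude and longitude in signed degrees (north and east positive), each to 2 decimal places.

-1.52°, 170.06°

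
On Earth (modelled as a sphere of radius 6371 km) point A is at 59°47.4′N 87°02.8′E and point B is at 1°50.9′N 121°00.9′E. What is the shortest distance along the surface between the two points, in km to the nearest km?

In radians: φ₁ = 1.0435, φ₂ = 0.0323, Δλ = 33.968° = 0.5929 rad.
cos c = sin φ₁ sin φ₂ + cos φ₁ cos φ₂ cos Δλ = (0.8642)(0.0323) + (0.5032)(0.9995)(0.8293) = 0.44496,
so c = arccos(0.44496) = 1.10967 rad.
Distance = R·c = 6371 × 1.1097 ≈ 7070 km.

7070 km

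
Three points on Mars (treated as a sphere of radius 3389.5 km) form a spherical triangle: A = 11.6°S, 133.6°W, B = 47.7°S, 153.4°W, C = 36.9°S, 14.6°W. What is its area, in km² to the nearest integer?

Side lengths (central angles): a = 1.5316, b = 1.8328, c = 0.6935 rad; semiperimeter s = 2.0290.
By l'Huilier's theorem, tan(E/4) = √[tan(s/2) tan((s−a)/2) tan((s−b)/2) tan((s−c)/2)], giving spherical excess E = 0.7046 rad.
Area = E·R² = 0.7046 × (3389.5)² ≈ 8095439 km².

8095439 km²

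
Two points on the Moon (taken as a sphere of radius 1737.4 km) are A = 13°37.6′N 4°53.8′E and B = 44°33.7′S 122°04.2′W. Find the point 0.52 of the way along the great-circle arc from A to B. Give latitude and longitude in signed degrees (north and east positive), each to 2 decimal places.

-32.15°, -43.78°

Central angle δ = 2.1916 rad. Interpolating on the sphere with fraction f = 0.52:
P = [sin((1−f)δ)·A + sin(fδ)·B] / sin δ = 1.0676·A + 1.1169·B in Cartesian coordinates,
giving P = (0.6113, -0.5858, -0.5322), i.e. latitude -32.15°, longitude -43.78°.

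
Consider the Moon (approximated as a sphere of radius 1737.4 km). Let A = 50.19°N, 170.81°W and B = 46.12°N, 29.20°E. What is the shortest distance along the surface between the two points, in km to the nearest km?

With latitudes φ₁ = 50.190°, φ₂ = 46.120° and longitude difference Δλ = -159.990°:
cos c = sin φ₁ sin φ₂ + cos φ₁ cos φ₂ cos Δλ = (0.7682)(0.7208) + (0.6402)(0.6932)(-0.9396) = 0.13670,
so c = arccos(0.13670) = 1.43367 rad.
Distance = R·c = 1737.4 × 1.4337 ≈ 2491 km.

2491 km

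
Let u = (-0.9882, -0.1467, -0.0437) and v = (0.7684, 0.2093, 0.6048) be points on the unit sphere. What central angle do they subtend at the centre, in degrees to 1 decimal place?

u·v = -0.8165; |u| = 1.0000, |v| = 1.0000.
cos θ = (u·v)/(|u||v|) = -0.8165, so θ = 144.7°.

144.7°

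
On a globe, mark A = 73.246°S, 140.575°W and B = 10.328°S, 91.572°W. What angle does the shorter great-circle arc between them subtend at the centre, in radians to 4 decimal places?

With latitudes φ₁ = -73.246°, φ₂ = -10.328° and longitude difference Δλ = 49.003°:
Haversine: a = sin²(Δφ/2) + cos φ₁ cos φ₂ sin²(Δλ/2) = 0.2724 + (0.2883)(0.9838)(0.1720) = 0.32114.
Central angle c = 2·arcsin(√a) = 1.20498 rad.
So the angular separation is 1.2050 rad.

1.2050 rad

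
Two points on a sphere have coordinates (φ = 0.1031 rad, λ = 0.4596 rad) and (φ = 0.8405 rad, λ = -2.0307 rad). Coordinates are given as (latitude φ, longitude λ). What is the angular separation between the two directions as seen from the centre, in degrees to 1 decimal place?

Let φ₁ = 0.1031 rad, φ₂ = 0.8405 rad, and Δλ = -2.4903 rad.
cos c = sin φ₁ sin φ₂ + cos φ₁ cos φ₂ cos Δλ = (0.1029)(0.7450) + (0.9947)(0.6671)(-0.7953) = -0.45105,
so c = arccos(-0.45105) = 2.03874 rad.
So the angular separation is 116.8°.

116.8°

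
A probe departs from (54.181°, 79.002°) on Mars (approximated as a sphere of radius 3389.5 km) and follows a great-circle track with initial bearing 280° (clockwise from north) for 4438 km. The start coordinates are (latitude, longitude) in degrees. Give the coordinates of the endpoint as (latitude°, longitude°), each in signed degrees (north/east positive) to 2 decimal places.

17.92°, -10.08°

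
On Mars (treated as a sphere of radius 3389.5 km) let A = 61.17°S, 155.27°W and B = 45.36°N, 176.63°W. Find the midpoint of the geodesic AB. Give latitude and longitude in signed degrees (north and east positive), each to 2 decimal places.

-8.04°, -167.96°

The central angle between A and B is δ = 1.8837 rad.
With f = 0.5, the slerp weights are sin((1−f)δ)/sin δ = 0.8499 and sin(fδ)/sin δ = 0.8499.
Weighted sum of the unit vectors: (0.8499)·(-0.4380,-0.2017,-0.8761) + (0.8499)·(-0.7014,-0.0413,0.7115) = (-0.9684, -0.2066, -0.1398).
Converting back: φ = atan2(z, √(x²+y²)) = -8.04°, λ = atan2(y, x) = -167.96°.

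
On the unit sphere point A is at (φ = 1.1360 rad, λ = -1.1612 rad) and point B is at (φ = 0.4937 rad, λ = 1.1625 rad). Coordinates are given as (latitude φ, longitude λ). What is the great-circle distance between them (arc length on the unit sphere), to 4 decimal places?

In radians: φ₁ = 1.1360, φ₂ = 0.4937, Δλ = 133.138° = 2.3237 rad.
cos c = sin φ₁ sin φ₂ + cos φ₁ cos φ₂ cos Δλ = (0.9070)(0.4739) + (0.4212)(0.8806)(-0.6838) = 0.17617,
so c = arccos(0.17617) = 1.39370 rad.
On the unit sphere the arc length equals the central angle: 1.3937.

1.3937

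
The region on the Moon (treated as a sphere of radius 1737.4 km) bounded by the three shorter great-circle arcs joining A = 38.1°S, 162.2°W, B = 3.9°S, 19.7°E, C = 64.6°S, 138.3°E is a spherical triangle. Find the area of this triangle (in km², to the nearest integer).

1596107 km²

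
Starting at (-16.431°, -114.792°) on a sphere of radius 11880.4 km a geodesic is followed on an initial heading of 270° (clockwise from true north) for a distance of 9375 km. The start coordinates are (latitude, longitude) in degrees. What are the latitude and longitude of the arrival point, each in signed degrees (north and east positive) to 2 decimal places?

Angular distance δ = d/R = 9375/11880.4 = 0.78911 rad; initial bearing θ = 4.7124 rad.
sin φ₂ = sin φ₁ cos δ + cos φ₁ sin δ cos θ = (-0.2829)(0.7045) + (0.9592)(0.7097)(-0.0000) = -0.1993, so φ₂ = -11.49°.
Δλ = atan2(sin θ sin δ cos φ₁, cos δ − sin φ₁ sin φ₂) = atan2(-0.6807, 0.6481) = -46.407°.
λ₂ = -114.792° − 46.407° = -161.20°.

-11.49°, -161.20°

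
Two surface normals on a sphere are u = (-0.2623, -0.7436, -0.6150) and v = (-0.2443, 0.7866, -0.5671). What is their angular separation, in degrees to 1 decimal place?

99.9°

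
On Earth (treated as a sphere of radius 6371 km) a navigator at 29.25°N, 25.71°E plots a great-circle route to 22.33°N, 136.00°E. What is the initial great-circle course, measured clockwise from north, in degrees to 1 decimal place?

60.6°

Δλ = 110.290° = 1.9249 rad.
y = sin Δλ · cos φ₂ = (0.9379)(0.9250) = 0.8676
x = cos φ₁ sin φ₂ − sin φ₁ cos φ₂ cos Δλ = (0.8725)(0.3799) − (0.4886)(0.9250)(-0.3468) = 0.4882
θ = atan2(y, x) = 60.63°, so the bearing is 60.6°.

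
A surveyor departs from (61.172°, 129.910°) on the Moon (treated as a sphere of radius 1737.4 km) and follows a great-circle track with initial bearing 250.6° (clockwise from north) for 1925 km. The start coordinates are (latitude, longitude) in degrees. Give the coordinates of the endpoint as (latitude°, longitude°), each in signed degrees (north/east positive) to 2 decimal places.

Angular distance δ = d/R = 1925/1737.4 = 1.10798 rad; initial bearing θ = 4.3738 rad.
sin φ₂ = sin φ₁ cos δ + cos φ₁ sin δ cos θ = (0.8761)(0.4465) + (0.4822)(0.8948)(-0.3322) = 0.2478, so φ₂ = 14.35°.
Δλ = atan2(sin θ sin δ cos φ₁, cos δ − sin φ₁ sin φ₂) = atan2(-0.4070, 0.2294) = -60.595°.
λ₂ = 129.910° − 60.595° = 69.32°.

14.35°, 69.32°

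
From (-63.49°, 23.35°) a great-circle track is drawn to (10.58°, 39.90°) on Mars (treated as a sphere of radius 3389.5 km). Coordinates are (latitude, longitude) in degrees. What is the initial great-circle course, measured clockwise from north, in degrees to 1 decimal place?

16.8°

With φ₁ = -1.1081, φ₂ = 0.1847, Δλ = 0.2889 rad, the forward-azimuth formula gives
θ = atan2( sin Δλ cos φ₂ , cos φ₁ sin φ₂ − sin φ₁ cos φ₂ cos Δλ ) = atan2(0.2800, 0.9252) = 16.84°.
So the initial bearing is 16.8°.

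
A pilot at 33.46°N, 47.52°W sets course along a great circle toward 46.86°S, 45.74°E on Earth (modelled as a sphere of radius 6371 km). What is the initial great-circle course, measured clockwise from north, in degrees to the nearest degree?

With φ₁ = 0.5840, φ₂ = -0.8179, Δλ = 1.6277 rad, the forward-azimuth formula gives
θ = atan2( sin Δλ cos φ₂ , cos φ₁ sin φ₂ − sin φ₁ cos φ₂ cos Δλ ) = atan2(0.6827, -0.5873) = 130.71°.
So the initial bearing is 131°.

131°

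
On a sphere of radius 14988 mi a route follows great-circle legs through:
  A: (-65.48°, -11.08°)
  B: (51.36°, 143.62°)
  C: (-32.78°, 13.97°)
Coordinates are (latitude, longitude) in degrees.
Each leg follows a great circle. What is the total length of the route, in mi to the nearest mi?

78523 mi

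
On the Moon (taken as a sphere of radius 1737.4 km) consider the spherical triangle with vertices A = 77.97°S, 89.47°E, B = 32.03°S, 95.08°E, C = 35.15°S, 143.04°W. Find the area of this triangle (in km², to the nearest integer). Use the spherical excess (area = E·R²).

1453495 km²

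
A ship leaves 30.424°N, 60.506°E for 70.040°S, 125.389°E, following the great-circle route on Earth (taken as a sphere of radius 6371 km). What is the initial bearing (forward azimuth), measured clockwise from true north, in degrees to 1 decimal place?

With φ₁ = 0.5310, φ₂ = -1.2224, Δλ = 1.1324 rad, the forward-azimuth formula gives
θ = atan2( sin Δλ cos φ₂ , cos φ₁ sin φ₂ − sin φ₁ cos φ₂ cos Δλ ) = atan2(0.3091, -0.8839) = 160.73°.
So the initial bearing is 160.7°.

160.7°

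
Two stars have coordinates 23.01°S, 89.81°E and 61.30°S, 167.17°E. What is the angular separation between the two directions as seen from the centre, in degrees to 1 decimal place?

63.9°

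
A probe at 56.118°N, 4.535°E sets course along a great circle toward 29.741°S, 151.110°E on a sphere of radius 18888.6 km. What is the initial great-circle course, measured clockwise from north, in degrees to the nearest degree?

Δλ = 146.575° = 2.5582 rad.
y = sin Δλ · cos φ₂ = (0.5508)(0.8683) = 0.4783
x = cos φ₁ sin φ₂ − sin φ₁ cos φ₂ cos Δλ = (0.5575)(-0.4961) − (0.8302)(0.8683)(-0.8346) = 0.3251
θ = atan2(y, x) = 55.80°, so the bearing is 56°.

56°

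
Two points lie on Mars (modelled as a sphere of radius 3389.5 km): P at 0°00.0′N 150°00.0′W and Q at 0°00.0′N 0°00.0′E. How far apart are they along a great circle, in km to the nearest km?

Let φ₁ = 0.0000 rad, φ₂ = 0.0000 rad, and Δλ = 2.6180 rad.
Haversine: a = sin²(Δφ/2) + cos φ₁ cos φ₂ sin²(Δλ/2) = 0.0000 + (1.0000)(1.0000)(0.9330) = 0.93301.
Central angle c = 2·arcsin(√a) = 2.61799 rad.
Distance = R·c = 3389.5 × 2.6180 ≈ 8874 km.

8874 km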